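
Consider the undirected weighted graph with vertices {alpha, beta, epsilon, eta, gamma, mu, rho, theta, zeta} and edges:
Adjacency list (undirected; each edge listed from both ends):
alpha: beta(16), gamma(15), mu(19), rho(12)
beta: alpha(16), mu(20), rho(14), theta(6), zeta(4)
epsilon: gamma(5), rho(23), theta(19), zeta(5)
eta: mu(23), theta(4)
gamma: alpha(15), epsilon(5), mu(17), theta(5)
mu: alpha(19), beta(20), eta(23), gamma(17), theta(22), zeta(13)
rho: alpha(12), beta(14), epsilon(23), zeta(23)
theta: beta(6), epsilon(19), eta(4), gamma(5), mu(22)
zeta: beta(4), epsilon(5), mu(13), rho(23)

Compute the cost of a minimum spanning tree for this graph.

Prim, starting at mu.
Step 1: cheapest edge leaving the tree is mu–zeta (13); add zeta.
Step 2: cheapest edge leaving the tree is beta–zeta (4); add beta.
Step 3: cheapest edge leaving the tree is epsilon–zeta (5); add epsilon.
Step 4: cheapest edge leaving the tree is epsilon–gamma (5); add gamma.
Step 5: cheapest edge leaving the tree is gamma–theta (5); add theta.
Step 6: cheapest edge leaving the tree is eta–theta (4); add eta.
Step 7: cheapest edge leaving the tree is beta–rho (14); add rho.
Step 8: cheapest edge leaving the tree is alpha–rho (12); add alpha.
MST edges: mu–zeta, beta–zeta, epsilon–zeta, epsilon–gamma, gamma–theta, eta–theta, beta–rho, alpha–rho; total weight 13+4+5+5+5+4+14+12 = 62.

62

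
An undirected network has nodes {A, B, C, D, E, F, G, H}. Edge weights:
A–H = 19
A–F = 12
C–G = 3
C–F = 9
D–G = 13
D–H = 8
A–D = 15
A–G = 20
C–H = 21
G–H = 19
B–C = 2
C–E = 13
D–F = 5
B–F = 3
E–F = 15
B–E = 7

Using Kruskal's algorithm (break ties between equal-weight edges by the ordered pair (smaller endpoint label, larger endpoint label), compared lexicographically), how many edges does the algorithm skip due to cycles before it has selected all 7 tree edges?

Kruskal's algorithm — process edges by increasing weight (ties by edge label):
B–C (2): add — endpoints in different components.
B–F (3): add — endpoints in different components.
C–G (3): add — endpoints in different components.
D–F (5): add — endpoints in different components.
B–E (7): add — endpoints in different components.
D–H (8): add — endpoints in different components.
C–F (9): skip — C and F already connected.
A–F (12): add — endpoints in different components.
Edges rejected before the tree was complete: 1.

1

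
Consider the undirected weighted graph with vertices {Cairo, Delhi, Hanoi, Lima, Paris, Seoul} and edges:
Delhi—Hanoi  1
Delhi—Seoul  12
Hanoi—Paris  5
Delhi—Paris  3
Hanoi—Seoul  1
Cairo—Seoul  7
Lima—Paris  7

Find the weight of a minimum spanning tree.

Grow the tree from Hanoi using Prim:
Step 1: frontier [Delhi—Hanoi 1, Hanoi—Seoul 1, Hanoi—Paris 5] → take Delhi—Hanoi (1); add Delhi.
Step 2: frontier [Delhi—Paris 3, Delhi—Seoul 12, Hanoi—Seoul 1, Hanoi—Paris 5] → take Hanoi—Seoul (1); add Seoul.
Step 3: frontier [Delhi—Paris 3, Hanoi—Paris 5, Cairo—Seoul 7] → take Delhi—Paris (3); add Paris.
Step 4: frontier [Lima—Paris 7, Cairo—Seoul 7] → take Cairo—Seoul (7); add Cairo.
Step 5: frontier [Lima—Paris 7] → take Lima—Paris (7); add Lima.
MST edges: Delhi—Hanoi, Hanoi—Seoul, Delhi—Paris, Cairo—Seoul, Lima—Paris; total weight 1+1+3+7+7 = 19.

19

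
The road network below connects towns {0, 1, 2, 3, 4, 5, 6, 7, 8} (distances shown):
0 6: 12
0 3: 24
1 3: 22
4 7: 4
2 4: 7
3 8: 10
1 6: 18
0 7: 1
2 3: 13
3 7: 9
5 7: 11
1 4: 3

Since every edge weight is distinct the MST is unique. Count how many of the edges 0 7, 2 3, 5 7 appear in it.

Sort edges by weight, then run Kruskal:
0 7 (1): add — endpoints in different components.
1 4 (3): add — endpoints in different components.
4 7 (4): add — endpoints in different components.
2 4 (7): add — endpoints in different components.
3 7 (9): add — endpoints in different components.
3 8 (10): add — endpoints in different components.
5 7 (11): add — endpoints in different components.
0 6 (12): add — endpoints in different components.
MST edge set: {0 7, 1 4, 4 7, 2 4, 3 7, 3 8, 5 7, 0 6}.
Of the listed edges, {0 7, 5 7} are in the MST → 2.

2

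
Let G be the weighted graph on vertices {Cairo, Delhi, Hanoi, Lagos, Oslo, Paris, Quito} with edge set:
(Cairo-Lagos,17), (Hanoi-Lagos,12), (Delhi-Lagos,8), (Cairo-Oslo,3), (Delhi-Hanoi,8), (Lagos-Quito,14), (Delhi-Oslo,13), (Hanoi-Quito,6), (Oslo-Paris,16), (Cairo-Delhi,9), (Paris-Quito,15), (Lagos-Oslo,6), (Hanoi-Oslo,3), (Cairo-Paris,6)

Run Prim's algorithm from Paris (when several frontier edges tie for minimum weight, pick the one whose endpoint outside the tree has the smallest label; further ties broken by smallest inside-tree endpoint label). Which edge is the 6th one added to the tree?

Grow the tree from Paris using Prim:
Step 1: frontier [Cairo-Paris 6, Paris-Quito 15, Oslo-Paris 16] → take Cairo-Paris (6); add Cairo.
Step 2: frontier [Cairo-Oslo 3, Cairo-Delhi 9, Cairo-Lagos 17, Paris-Quito 15, Oslo-Paris 16] → take Cairo-Oslo (3); add Oslo.
Step 3: frontier [Cairo-Delhi 9, Cairo-Lagos 17, Hanoi-Oslo 3, Lagos-Oslo 6, Delhi-Oslo 13, Paris-Quito 15] → take Hanoi-Oslo (3); add Hanoi.
Step 4: frontier [Cairo-Delhi 9, Cairo-Lagos 17, Hanoi-Quito 6, Delhi-Hanoi 8, Hanoi-Lagos 12, Lagos-Oslo 6, Delhi-Oslo 13, Paris-Quito 15] → take Lagos-Oslo (6); add Lagos.
Step 5: frontier [Cairo-Delhi 9, Hanoi-Quito 6, Delhi-Hanoi 8, Delhi-Lagos 8, Lagos-Quito 14, Delhi-Oslo 13, Paris-Quito 15] → take Hanoi-Quito (6); add Quito.
Step 6: frontier [Cairo-Delhi 9, Delhi-Hanoi 8, Delhi-Lagos 8, Delhi-Oslo 13] → take Delhi-Hanoi (8); add Delhi.
The 6th edge added is Delhi-Hanoi.

Delhi-Hanoi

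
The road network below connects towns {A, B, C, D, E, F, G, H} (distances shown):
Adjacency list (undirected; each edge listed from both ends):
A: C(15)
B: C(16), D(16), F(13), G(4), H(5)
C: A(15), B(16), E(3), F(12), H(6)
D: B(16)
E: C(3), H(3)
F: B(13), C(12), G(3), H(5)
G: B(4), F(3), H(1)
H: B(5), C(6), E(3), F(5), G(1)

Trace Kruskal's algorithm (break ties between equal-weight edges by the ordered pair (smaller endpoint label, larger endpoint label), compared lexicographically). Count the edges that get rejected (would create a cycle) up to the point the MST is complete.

6

Kruskal: consider edges lightest-first.
G—H (1): add — endpoints in different components.
C—E (3): add — endpoints in different components.
E—H (3): add — endpoints in different components.
F—G (3): add — endpoints in different components.
B—G (4): add — endpoints in different components.
B—H (5): skip — B and H already connected.
F—H (5): skip — F and H already connected.
C—H (6): skip — C and H already connected.
C—F (12): skip — C and F already connected.
B—F (13): skip — B and F already connected.
A—C (15): add — endpoints in different components.
B—C (16): skip — B and C already connected.
B—D (16): add — endpoints in different components.
Edges rejected before the tree was complete: 6.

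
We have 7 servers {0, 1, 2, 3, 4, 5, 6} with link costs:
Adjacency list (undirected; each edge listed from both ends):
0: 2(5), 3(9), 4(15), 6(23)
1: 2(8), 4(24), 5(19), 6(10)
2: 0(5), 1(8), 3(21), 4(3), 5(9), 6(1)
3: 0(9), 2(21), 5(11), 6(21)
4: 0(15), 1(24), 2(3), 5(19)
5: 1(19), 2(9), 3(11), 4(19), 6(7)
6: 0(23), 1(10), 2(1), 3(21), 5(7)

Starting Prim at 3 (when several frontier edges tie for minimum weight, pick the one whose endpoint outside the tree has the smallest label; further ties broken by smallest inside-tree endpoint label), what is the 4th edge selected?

2-4

Prim, starting at 3.
Step 1: cheapest edge leaving the tree is 0-3 (9); add 0.
Step 2: cheapest edge leaving the tree is 0-2 (5); add 2.
Step 3: cheapest edge leaving the tree is 2-6 (1); add 6.
Step 4: cheapest edge leaving the tree is 2-4 (3); add 4.
Step 5: cheapest edge leaving the tree is 5-6 (7); add 5.
Step 6: cheapest edge leaving the tree is 1-2 (8); add 1.
The 4th edge added is 2-4.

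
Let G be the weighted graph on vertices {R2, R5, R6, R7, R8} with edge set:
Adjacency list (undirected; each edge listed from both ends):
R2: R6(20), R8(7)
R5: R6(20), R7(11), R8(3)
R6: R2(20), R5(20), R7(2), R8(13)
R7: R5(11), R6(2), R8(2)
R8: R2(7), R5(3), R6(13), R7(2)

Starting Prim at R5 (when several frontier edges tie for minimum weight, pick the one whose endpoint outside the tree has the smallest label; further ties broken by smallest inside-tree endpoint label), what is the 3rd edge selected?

Prim's algorithm from R5:
Step 1: cheapest edge leaving the tree is R5—R8 (3); add R8.
Step 2: cheapest edge leaving the tree is R7—R8 (2); add R7.
Step 3: cheapest edge leaving the tree is R6—R7 (2); add R6.
Step 4: cheapest edge leaving the tree is R2—R8 (7); add R2.
The 3rd edge added is R6—R7.

R6-R7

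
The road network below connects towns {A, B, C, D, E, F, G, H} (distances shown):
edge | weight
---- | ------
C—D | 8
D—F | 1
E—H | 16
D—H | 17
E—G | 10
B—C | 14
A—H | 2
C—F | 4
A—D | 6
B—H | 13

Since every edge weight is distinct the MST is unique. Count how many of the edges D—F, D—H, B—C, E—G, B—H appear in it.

3

Kruskal: consider edges lightest-first.
D—F (1): add — endpoints in different components.
A—H (2): add — endpoints in different components.
C—F (4): add — endpoints in different components.
A—D (6): add — endpoints in different components.
C—D (8): skip — C and D already connected.
E—G (10): add — endpoints in different components.
B—H (13): add — endpoints in different components.
B—C (14): skip — B and C already connected.
E—H (16): add — endpoints in different components.
MST edge set: {D—F, A—H, C—F, A—D, E—G, B—H, E—H}.
Of the listed edges, {D—F, E—G, B—H} are in the MST → 3.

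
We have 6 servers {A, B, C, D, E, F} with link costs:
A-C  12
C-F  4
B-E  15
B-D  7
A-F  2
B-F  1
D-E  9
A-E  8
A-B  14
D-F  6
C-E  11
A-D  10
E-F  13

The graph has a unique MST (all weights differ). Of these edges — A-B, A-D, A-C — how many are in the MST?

Sort edges by weight, then run Kruskal:
B-F (1): add — endpoints in different components.
A-F (2): add — endpoints in different components.
C-F (4): add — endpoints in different components.
D-F (6): add — endpoints in different components.
B-D (7): skip — B and D already connected.
A-E (8): add — endpoints in different components.
MST edge set: {B-F, A-F, C-F, D-F, A-E}.
Of the listed edges, {} are in the MST → 0.

0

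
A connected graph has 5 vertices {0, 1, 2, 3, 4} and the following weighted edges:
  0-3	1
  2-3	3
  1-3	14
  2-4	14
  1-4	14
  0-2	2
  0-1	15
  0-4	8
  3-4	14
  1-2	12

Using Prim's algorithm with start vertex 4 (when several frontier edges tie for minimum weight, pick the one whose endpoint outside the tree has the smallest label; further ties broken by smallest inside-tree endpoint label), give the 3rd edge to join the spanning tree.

Prim's algorithm from 4:
Step 1: cheapest edge leaving the tree is 0-4 (8); add 0.
Step 2: cheapest edge leaving the tree is 0-3 (1); add 3.
Step 3: cheapest edge leaving the tree is 0-2 (2); add 2.
Step 4: cheapest edge leaving the tree is 1-2 (12); add 1.
The 3rd edge added is 0-2.

0-2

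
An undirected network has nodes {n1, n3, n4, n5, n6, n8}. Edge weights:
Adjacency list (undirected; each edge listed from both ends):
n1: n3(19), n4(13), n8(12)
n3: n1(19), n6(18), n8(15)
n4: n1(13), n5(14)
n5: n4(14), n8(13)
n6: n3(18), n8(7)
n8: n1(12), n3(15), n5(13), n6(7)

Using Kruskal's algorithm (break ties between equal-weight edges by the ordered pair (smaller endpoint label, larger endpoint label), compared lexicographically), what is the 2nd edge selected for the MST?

n1-n8

Sort edges by weight, then run Kruskal:
n6-n8 (7): add. Components now {n6,n8} {n5} {n3} {n4} {n1}
n1-n8 (12): add. Components now {n1,n6,n8} {n5} {n3} {n4}
n1-n4 (13): add. Components now {n1,n4,n6,n8} {n5} {n3}
n5-n8 (13): add. Components now {n1,n4,n5,n6,n8} {n3}
n4-n5 (14): skip — n5 and n4 already connected.
n3-n8 (15): add. Components now {n1,n3,n4,n5,n6,n8}
The 2nd edge added is n1-n8.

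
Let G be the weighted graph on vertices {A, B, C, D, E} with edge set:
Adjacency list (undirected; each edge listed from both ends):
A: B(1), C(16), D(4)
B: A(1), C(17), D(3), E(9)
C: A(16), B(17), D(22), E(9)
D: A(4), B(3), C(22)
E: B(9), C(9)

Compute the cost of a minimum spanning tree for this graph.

Sort edges by weight, then run Kruskal:
A–B (1): add — endpoints in different components.
B–D (3): add — endpoints in different components.
A–D (4): skip — A and D already connected.
B–E (9): add — endpoints in different components.
C–E (9): add — endpoints in different components.
MST edges: A–B, B–D, B–E, C–E; total weight 1+3+9+9 = 22.

22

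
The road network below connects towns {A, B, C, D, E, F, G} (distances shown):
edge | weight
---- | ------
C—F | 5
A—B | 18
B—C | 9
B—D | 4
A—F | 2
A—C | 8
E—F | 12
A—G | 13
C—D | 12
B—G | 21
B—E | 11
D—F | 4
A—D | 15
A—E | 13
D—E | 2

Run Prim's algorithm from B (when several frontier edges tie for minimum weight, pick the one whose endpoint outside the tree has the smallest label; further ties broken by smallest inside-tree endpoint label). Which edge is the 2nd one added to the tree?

Prim, starting at B.
Step 1: cheapest edge leaving the tree is B—D (4); add D.
Step 2: cheapest edge leaving the tree is D—E (2); add E.
Step 3: cheapest edge leaving the tree is D—F (4); add F.
Step 4: cheapest edge leaving the tree is A—F (2); add A.
Step 5: cheapest edge leaving the tree is C—F (5); add C.
Step 6: cheapest edge leaving the tree is A—G (13); add G.
The 2nd edge added is D—E.

D-E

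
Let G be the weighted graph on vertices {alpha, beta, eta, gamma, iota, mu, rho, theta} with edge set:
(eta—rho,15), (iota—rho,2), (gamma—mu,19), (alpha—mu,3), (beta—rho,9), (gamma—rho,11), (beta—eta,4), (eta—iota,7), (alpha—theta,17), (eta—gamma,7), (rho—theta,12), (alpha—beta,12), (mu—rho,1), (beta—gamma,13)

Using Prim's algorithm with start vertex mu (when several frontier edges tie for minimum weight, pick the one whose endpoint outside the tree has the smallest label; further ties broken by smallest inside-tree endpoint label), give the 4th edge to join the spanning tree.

eta-iota

Grow the tree from mu using Prim:
Step 1: frontier [mu—rho 1, alpha—mu 3, gamma—mu 19] → take mu—rho (1); add rho.
Step 2: frontier [alpha—mu 3, gamma—mu 19, iota—rho 2, beta—rho 9, gamma—rho 11, rho—theta 12, eta—rho 15] → take iota—rho (2); add iota.
Step 3: frontier [eta—iota 7, alpha—mu 3, gamma—mu 19, beta—rho 9, gamma—rho 11, rho—theta 12, eta—rho 15] → take alpha—mu (3); add alpha.
Step 4: frontier [alpha—beta 12, alpha—theta 17, eta—iota 7, gamma—mu 19, beta—rho 9, gamma—rho 11, rho—theta 12, eta—rho 15] → take eta—iota (7); add eta.
Step 5: frontier [alpha—beta 12, alpha—theta 17, beta—eta 4, eta—gamma 7, gamma—mu 19, beta—rho 9, gamma—rho 11, rho—theta 12] → take beta—eta (4); add beta.
Step 6: frontier [alpha—theta 17, beta—gamma 13, eta—gamma 7, gamma—mu 19, gamma—rho 11, rho—theta 12] → take eta—gamma (7); add gamma.
Step 7: frontier [alpha—theta 17, rho—theta 12] → take rho—theta (12); add theta.
The 4th edge added is eta—iota.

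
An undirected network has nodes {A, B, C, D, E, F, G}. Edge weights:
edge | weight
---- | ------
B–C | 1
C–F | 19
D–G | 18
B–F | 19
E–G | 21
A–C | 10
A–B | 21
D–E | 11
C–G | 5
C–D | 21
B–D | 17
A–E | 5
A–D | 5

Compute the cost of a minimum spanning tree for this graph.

45

Kruskal: consider edges lightest-first.
B–C (1): add. Components now {A} {B,C} {D} {E} {F} {G}
A–D (5): add. Components now {A,D} {B,C} {E} {F} {G}
A–E (5): add. Components now {A,D,E} {B,C} {F} {G}
C–G (5): add. Components now {A,D,E} {B,C,G} {F}
A–C (10): add. Components now {A,B,C,D,E,G} {F}
D–E (11): skip — D and E already connected.
B–D (17): skip — B and D already connected.
D–G (18): skip — D and G already connected.
B–F (19): add. Components now {A,B,C,D,E,F,G}
MST edges: B–C, A–D, A–E, C–G, A–C, B–F; total weight 1+5+5+5+10+19 = 45.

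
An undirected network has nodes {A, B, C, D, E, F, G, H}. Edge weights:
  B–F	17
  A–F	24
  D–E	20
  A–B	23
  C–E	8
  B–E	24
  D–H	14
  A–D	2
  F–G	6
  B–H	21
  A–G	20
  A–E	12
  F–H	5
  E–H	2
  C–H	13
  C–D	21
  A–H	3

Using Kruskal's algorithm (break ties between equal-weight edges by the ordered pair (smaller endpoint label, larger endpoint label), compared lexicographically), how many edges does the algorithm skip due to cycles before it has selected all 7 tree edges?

Sort edges by weight, then run Kruskal:
A–D (2): add — endpoints in different components.
E–H (2): add — endpoints in different components.
A–H (3): add — endpoints in different components.
F–H (5): add — endpoints in different components.
F–G (6): add — endpoints in different components.
C–E (8): add — endpoints in different components.
A–E (12): skip — A and E already connected.
C–H (13): skip — C and H already connected.
D–H (14): skip — D and H already connected.
B–F (17): add — endpoints in different components.
Edges rejected before the tree was complete: 3.

3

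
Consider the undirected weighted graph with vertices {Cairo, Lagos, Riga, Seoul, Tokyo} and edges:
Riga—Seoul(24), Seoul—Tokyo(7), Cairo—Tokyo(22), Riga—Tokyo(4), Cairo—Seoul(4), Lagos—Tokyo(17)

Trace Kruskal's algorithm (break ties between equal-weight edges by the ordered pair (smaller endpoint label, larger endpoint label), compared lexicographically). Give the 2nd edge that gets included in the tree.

Sort edges by weight, then run Kruskal:
Cairo—Seoul (4): add — endpoints in different components.
Riga—Tokyo (4): add — endpoints in different components.
Seoul—Tokyo (7): add — endpoints in different components.
Lagos—Tokyo (17): add — endpoints in different components.
The 2nd edge added is Riga—Tokyo.

Riga-Tokyo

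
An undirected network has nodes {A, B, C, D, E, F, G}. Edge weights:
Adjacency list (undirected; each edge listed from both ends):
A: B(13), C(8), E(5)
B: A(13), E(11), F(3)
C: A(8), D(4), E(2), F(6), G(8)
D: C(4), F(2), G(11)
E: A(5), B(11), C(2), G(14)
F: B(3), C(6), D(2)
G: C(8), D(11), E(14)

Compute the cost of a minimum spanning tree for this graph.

24

Prim, starting at C.
Step 1: cheapest edge leaving the tree is C—E (2); add E.
Step 2: cheapest edge leaving the tree is C—D (4); add D.
Step 3: cheapest edge leaving the tree is D—F (2); add F.
Step 4: cheapest edge leaving the tree is B—F (3); add B.
Step 5: cheapest edge leaving the tree is A—E (5); add A.
Step 6: cheapest edge leaving the tree is C—G (8); add G.
MST edges: C—E, C—D, D—F, B—F, A—E, C—G; total weight 2+4+2+3+5+8 = 24.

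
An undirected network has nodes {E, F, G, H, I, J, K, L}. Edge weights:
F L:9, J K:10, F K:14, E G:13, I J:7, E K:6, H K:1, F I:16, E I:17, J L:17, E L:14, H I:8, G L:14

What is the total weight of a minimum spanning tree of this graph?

58

Kruskal: consider edges lightest-first.
H K (1): add — endpoints in different components.
E K (6): add — endpoints in different components.
I J (7): add — endpoints in different components.
H I (8): add — endpoints in different components.
F L (9): add — endpoints in different components.
J K (10): skip — J and K already connected.
E G (13): add — endpoints in different components.
E L (14): add — endpoints in different components.
MST edges: H K, E K, I J, H I, F L, E G, E L; total weight 1+6+7+8+9+13+14 = 58.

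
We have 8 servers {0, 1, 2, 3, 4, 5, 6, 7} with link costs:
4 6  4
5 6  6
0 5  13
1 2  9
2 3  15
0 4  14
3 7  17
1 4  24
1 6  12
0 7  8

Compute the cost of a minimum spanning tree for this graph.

Kruskal's algorithm — process edges by increasing weight (ties by edge label):
4 6 (4): add — endpoints in different components.
5 6 (6): add — endpoints in different components.
0 7 (8): add — endpoints in different components.
1 2 (9): add — endpoints in different components.
1 6 (12): add — endpoints in different components.
0 5 (13): add — endpoints in different components.
0 4 (14): skip — 0 and 4 already connected.
2 3 (15): add — endpoints in different components.
MST edges: 4 6, 5 6, 0 7, 1 2, 1 6, 0 5, 2 3; total weight 4+6+8+9+12+13+15 = 67.

67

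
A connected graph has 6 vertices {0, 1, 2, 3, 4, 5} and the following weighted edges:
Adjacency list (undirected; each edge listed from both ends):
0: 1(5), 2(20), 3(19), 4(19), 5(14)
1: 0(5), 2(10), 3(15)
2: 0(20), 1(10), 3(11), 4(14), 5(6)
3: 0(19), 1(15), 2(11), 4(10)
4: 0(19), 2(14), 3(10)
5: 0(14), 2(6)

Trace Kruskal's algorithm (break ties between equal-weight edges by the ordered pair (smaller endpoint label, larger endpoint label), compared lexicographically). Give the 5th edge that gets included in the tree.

Kruskal's algorithm — process edges by increasing weight (ties by edge label):
0-1 (5): add. Components now {0,1} {2} {3} {4} {5}
2-5 (6): add. Components now {0,1} {2,5} {3} {4}
1-2 (10): add. Components now {0,1,2,5} {3} {4}
3-4 (10): add. Components now {0,1,2,5} {3,4}
2-3 (11): add. Components now {0,1,2,3,4,5}
The 5th edge added is 2-3.

2-3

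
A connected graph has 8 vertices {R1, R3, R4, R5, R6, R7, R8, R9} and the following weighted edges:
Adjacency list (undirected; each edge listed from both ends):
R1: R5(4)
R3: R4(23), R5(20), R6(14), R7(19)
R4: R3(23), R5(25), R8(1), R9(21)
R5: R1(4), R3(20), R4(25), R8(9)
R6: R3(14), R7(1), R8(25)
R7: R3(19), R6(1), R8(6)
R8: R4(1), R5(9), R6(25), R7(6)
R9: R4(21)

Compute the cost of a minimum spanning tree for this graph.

Kruskal's algorithm — process edges by increasing weight (ties by edge label):
R4–R8 (1): add — endpoints in different components.
R6–R7 (1): add — endpoints in different components.
R1–R5 (4): add — endpoints in different components.
R7–R8 (6): add — endpoints in different components.
R5–R8 (9): add — endpoints in different components.
R3–R6 (14): add — endpoints in different components.
R3–R7 (19): skip — R3 and R7 already connected.
R3–R5 (20): skip — R5 and R3 already connected.
R4–R9 (21): add — endpoints in different components.
MST edges: R4–R8, R6–R7, R1–R5, R7–R8, R5–R8, R3–R6, R4–R9; total weight 1+1+4+6+9+14+21 = 56.

56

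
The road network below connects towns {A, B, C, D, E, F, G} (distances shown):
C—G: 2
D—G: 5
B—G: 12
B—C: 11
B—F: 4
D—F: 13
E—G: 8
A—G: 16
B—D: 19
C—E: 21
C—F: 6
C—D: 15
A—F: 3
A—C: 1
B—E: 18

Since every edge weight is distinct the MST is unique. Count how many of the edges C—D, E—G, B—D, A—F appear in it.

Kruskal's algorithm — process edges by increasing weight (ties by edge label):
A—C (1): add — endpoints in different components.
C—G (2): add — endpoints in different components.
A—F (3): add — endpoints in different components.
B—F (4): add — endpoints in different components.
D—G (5): add — endpoints in different components.
C—F (6): skip — C and F already connected.
E—G (8): add — endpoints in different components.
MST edge set: {A—C, C—G, A—F, B—F, D—G, E—G}.
Of the listed edges, {E—G, A—F} are in the MST → 2.

2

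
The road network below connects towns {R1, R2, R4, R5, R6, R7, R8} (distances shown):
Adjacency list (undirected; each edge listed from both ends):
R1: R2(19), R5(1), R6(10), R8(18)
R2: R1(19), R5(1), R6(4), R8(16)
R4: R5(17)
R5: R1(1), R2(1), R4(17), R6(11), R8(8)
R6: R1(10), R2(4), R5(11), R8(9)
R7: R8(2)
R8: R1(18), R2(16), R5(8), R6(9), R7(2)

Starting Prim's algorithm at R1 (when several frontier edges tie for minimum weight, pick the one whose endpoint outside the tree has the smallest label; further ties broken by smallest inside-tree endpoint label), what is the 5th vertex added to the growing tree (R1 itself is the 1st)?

Grow the tree from R1 using Prim:
Step 1: cheapest edge leaving the tree is R1 R5 (1); add R5.
Step 2: cheapest edge leaving the tree is R2 R5 (1); add R2.
Step 3: cheapest edge leaving the tree is R2 R6 (4); add R6.
Step 4: cheapest edge leaving the tree is R5 R8 (8); add R8.
Step 5: cheapest edge leaving the tree is R7 R8 (2); add R7.
Step 6: cheapest edge leaving the tree is R4 R5 (17); add R4.
Vertex order: R1, R5, R2, R6, R8, R7, R4. The 5th vertex is R8.

R8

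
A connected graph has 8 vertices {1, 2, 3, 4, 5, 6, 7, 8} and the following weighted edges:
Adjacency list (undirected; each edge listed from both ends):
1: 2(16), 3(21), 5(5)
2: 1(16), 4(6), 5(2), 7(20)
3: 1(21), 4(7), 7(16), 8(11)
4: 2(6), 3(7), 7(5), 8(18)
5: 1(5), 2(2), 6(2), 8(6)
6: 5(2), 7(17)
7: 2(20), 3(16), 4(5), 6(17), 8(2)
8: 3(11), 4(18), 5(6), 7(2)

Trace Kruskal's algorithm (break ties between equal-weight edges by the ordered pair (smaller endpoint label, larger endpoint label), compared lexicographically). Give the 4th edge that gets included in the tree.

1-5

Sort edges by weight, then run Kruskal:
2-5 (2): add — endpoints in different components.
5-6 (2): add — endpoints in different components.
7-8 (2): add — endpoints in different components.
1-5 (5): add — endpoints in different components.
4-7 (5): add — endpoints in different components.
2-4 (6): add — endpoints in different components.
5-8 (6): skip — 5 and 8 already connected.
3-4 (7): add — endpoints in different components.
The 4th edge added is 1-5.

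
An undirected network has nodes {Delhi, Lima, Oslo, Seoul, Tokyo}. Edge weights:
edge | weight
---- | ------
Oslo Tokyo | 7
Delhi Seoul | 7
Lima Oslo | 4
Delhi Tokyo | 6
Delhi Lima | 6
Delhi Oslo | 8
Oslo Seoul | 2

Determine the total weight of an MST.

18

Prim's algorithm from Oslo:
Step 1: cheapest edge leaving the tree is Oslo Seoul (2); add Seoul.
Step 2: cheapest edge leaving the tree is Lima Oslo (4); add Lima.
Step 3: cheapest edge leaving the tree is Delhi Lima (6); add Delhi.
Step 4: cheapest edge leaving the tree is Delhi Tokyo (6); add Tokyo.
MST edges: Oslo Seoul, Lima Oslo, Delhi Lima, Delhi Tokyo; total weight 2+4+6+6 = 18.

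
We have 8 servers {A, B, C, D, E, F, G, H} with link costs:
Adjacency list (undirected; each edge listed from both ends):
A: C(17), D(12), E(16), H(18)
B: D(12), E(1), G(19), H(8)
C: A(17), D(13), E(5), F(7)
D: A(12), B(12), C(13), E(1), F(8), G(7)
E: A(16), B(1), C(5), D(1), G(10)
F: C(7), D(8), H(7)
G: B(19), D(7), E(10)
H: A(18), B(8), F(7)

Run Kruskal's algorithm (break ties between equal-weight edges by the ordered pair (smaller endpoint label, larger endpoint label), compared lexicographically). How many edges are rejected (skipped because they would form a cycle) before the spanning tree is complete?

Kruskal: consider edges lightest-first.
B-E (1): add — endpoints in different components.
D-E (1): add — endpoints in different components.
C-E (5): add — endpoints in different components.
C-F (7): add — endpoints in different components.
D-G (7): add — endpoints in different components.
F-H (7): add — endpoints in different components.
B-H (8): skip — B and H already connected.
D-F (8): skip — D and F already connected.
E-G (10): skip — E and G already connected.
A-D (12): add — endpoints in different components.
Edges rejected before the tree was complete: 3.

3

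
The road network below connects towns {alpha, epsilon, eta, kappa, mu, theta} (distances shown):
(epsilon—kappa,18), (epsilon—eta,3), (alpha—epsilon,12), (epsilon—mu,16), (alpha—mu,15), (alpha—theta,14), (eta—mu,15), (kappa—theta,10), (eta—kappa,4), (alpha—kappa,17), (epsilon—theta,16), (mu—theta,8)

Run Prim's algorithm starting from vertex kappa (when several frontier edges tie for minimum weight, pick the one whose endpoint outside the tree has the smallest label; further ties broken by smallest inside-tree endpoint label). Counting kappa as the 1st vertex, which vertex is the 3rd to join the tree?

epsilon

Prim, starting at kappa.
Step 1: cheapest edge leaving the tree is eta—kappa (4); add eta.
Step 2: cheapest edge leaving the tree is epsilon—eta (3); add epsilon.
Step 3: cheapest edge leaving the tree is kappa—theta (10); add theta.
Step 4: cheapest edge leaving the tree is mu—theta (8); add mu.
Step 5: cheapest edge leaving the tree is alpha—epsilon (12); add alpha.
Vertex order: kappa, eta, epsilon, theta, mu, alpha. The 3rd vertex is epsilon.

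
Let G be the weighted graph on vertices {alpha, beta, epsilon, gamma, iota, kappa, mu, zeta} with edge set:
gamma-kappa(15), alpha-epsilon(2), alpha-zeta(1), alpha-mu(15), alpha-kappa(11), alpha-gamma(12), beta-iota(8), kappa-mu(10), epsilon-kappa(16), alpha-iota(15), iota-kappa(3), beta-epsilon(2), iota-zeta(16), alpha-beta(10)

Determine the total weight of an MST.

38

Kruskal: consider edges lightest-first.
alpha-zeta (1): add — endpoints in different components.
alpha-epsilon (2): add — endpoints in different components.
beta-epsilon (2): add — endpoints in different components.
iota-kappa (3): add — endpoints in different components.
beta-iota (8): add — endpoints in different components.
alpha-beta (10): skip — alpha and beta already connected.
kappa-mu (10): add — endpoints in different components.
alpha-kappa (11): skip — alpha and kappa already connected.
alpha-gamma (12): add — endpoints in different components.
MST edges: alpha-zeta, alpha-epsilon, beta-epsilon, iota-kappa, beta-iota, kappa-mu, alpha-gamma; total weight 1+2+2+3+8+10+12 = 38.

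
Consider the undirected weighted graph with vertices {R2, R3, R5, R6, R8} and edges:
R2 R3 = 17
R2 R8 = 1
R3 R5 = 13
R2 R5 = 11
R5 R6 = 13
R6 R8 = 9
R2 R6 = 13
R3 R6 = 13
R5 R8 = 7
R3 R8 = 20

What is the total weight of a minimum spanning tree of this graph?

30

Prim, starting at R6.
Step 1: frontier [R6 R8 9, R2 R6 13, R3 R6 13, R5 R6 13] → take R6 R8 (9); add R8.
Step 2: frontier [R2 R6 13, R3 R6 13, R5 R6 13, R2 R8 1, R5 R8 7, R3 R8 20] → take R2 R8 (1); add R2.
Step 3: frontier [R2 R5 11, R2 R3 17, R3 R6 13, R5 R6 13, R5 R8 7, R3 R8 20] → take R5 R8 (7); add R5.
Step 4: frontier [R2 R3 17, R3 R5 13, R3 R6 13, R3 R8 20] → take R3 R5 (13); add R3.
MST edges: R6 R8, R2 R8, R5 R8, R3 R5; total weight 9+1+7+13 = 30.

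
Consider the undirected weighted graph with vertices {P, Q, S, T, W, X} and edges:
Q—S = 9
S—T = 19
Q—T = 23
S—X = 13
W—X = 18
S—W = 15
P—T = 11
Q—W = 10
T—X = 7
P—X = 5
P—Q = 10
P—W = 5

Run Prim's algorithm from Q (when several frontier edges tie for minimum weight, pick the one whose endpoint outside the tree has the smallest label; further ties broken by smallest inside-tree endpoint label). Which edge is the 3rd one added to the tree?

Grow the tree from Q using Prim:
Step 1: cheapest edge leaving the tree is Q—S (9); add S.
Step 2: cheapest edge leaving the tree is P—Q (10); add P.
Step 3: cheapest edge leaving the tree is P—W (5); add W.
Step 4: cheapest edge leaving the tree is P—X (5); add X.
Step 5: cheapest edge leaving the tree is T—X (7); add T.
The 3rd edge added is P—W.

P-W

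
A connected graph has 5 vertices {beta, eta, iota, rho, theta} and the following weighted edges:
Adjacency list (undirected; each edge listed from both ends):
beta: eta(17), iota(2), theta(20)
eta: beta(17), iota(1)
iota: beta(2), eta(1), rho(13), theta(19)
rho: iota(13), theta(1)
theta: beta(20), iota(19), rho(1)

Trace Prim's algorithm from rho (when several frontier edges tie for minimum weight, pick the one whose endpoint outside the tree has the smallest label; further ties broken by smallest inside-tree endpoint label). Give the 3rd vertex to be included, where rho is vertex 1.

iota

Prim's algorithm from rho:
Step 1: frontier [rho—theta 1, iota—rho 13] → take rho—theta (1); add theta.
Step 2: frontier [iota—rho 13, iota—theta 19, beta—theta 20] → take iota—rho (13); add iota.
Step 3: frontier [eta—iota 1, beta—iota 2, beta—theta 20] → take eta—iota (1); add eta.
Step 4: frontier [beta—eta 17, beta—iota 2, beta—theta 20] → take beta—iota (2); add beta.
Vertex order: rho, theta, iota, eta, beta. The 3rd vertex is iota.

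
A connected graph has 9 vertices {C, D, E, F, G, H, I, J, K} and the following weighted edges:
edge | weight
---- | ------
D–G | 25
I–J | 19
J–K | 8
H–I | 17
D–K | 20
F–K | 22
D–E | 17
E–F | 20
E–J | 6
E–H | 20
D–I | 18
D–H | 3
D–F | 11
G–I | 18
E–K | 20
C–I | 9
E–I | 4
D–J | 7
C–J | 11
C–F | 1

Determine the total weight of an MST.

56

Kruskal's algorithm — process edges by increasing weight (ties by edge label):
C–F (1): add — endpoints in different components.
D–H (3): add — endpoints in different components.
E–I (4): add — endpoints in different components.
E–J (6): add — endpoints in different components.
D–J (7): add — endpoints in different components.
J–K (8): add — endpoints in different components.
C–I (9): add — endpoints in different components.
C–J (11): skip — C and J already connected.
D–F (11): skip — D and F already connected.
D–E (17): skip — D and E already connected.
H–I (17): skip — H and I already connected.
D–I (18): skip — D and I already connected.
G–I (18): add — endpoints in different components.
MST edges: C–F, D–H, E–I, E–J, D–J, J–K, C–I, G–I; total weight 1+3+4+6+7+8+9+18 = 56.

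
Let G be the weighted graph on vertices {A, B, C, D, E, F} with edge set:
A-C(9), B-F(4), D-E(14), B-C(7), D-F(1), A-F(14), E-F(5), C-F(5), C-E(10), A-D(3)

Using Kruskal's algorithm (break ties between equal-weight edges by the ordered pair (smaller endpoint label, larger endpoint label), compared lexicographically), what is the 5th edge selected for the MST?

Kruskal's algorithm — process edges by increasing weight (ties by edge label):
D-F (1): add. Components now {A} {B} {C} {D,F} {E}
A-D (3): add. Components now {A,D,F} {B} {C} {E}
B-F (4): add. Components now {A,B,D,F} {C} {E}
C-F (5): add. Components now {A,B,C,D,F} {E}
E-F (5): add. Components now {A,B,C,D,E,F}
The 5th edge added is E-F.

E-F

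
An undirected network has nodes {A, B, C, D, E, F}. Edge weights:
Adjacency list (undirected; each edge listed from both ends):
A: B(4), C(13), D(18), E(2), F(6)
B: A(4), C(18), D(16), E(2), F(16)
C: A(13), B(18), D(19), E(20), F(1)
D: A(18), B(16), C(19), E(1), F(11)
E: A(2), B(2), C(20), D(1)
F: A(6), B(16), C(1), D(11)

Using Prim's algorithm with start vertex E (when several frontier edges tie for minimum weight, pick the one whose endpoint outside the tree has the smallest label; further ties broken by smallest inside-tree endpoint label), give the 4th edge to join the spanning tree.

A-F

Prim, starting at E.
Step 1: cheapest edge leaving the tree is D–E (1); add D.
Step 2: cheapest edge leaving the tree is A–E (2); add A.
Step 3: cheapest edge leaving the tree is B–E (2); add B.
Step 4: cheapest edge leaving the tree is A–F (6); add F.
Step 5: cheapest edge leaving the tree is C–F (1); add C.
The 4th edge added is A–F.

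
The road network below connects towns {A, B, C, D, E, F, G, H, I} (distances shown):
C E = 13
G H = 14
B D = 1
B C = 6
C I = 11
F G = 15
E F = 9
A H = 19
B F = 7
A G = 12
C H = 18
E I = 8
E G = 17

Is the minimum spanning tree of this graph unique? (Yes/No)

Kruskal: consider edges lightest-first.
B D (1): add — endpoints in different components.
B C (6): add — endpoints in different components.
B F (7): add — endpoints in different components.
E I (8): add — endpoints in different components.
E F (9): add — endpoints in different components.
C I (11): skip — C and I already connected.
A G (12): add — endpoints in different components.
C E (13): skip — C and E already connected.
G H (14): add — endpoints in different components.
F G (15): add — endpoints in different components.
Every non-tree edge has weight strictly greater than the heaviest edge on the tree path between its endpoints, so the MST is unique.

Yes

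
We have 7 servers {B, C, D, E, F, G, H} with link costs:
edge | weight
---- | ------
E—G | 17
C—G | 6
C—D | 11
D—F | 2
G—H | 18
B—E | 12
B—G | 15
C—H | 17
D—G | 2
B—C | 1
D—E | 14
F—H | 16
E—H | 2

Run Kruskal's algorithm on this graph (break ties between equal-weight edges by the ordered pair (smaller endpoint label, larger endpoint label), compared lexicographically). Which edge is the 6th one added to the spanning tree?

Sort edges by weight, then run Kruskal:
B—C (1): add. Components now {B,C} {D} {E} {F} {G} {H}
D—F (2): add. Components now {B,C} {D,F} {E} {G} {H}
D—G (2): add. Components now {B,C} {D,F,G} {E} {H}
E—H (2): add. Components now {B,C} {D,F,G} {E,H}
C—G (6): add. Components now {B,C,D,F,G} {E,H}
C—D (11): skip — C and D already connected.
B—E (12): add. Components now {B,C,D,E,F,G,H}
The 6th edge added is B—E.

B-E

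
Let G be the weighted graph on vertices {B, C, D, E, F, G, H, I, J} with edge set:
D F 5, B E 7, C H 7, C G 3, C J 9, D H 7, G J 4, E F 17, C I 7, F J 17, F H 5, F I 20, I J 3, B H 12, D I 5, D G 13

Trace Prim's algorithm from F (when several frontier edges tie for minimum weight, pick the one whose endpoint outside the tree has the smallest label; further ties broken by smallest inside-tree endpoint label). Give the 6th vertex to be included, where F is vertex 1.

G

Prim, starting at F.
Step 1: cheapest edge leaving the tree is D F (5); add D.
Step 2: cheapest edge leaving the tree is F H (5); add H.
Step 3: cheapest edge leaving the tree is D I (5); add I.
Step 4: cheapest edge leaving the tree is I J (3); add J.
Step 5: cheapest edge leaving the tree is G J (4); add G.
Step 6: cheapest edge leaving the tree is C G (3); add C.
Step 7: cheapest edge leaving the tree is B H (12); add B.
Step 8: cheapest edge leaving the tree is B E (7); add E.
Vertex order: F, D, H, I, J, G, C, B, E. The 6th vertex is G.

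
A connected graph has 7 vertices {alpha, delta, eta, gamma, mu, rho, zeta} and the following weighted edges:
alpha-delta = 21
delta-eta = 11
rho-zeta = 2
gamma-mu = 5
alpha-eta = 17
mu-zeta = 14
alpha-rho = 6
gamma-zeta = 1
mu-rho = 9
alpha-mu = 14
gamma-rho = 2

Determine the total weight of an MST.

42

Kruskal: consider edges lightest-first.
gamma-zeta (1): add. Components now {mu} {alpha} {gamma,zeta} {eta} {rho} {delta}
gamma-rho (2): add. Components now {mu} {alpha} {gamma,rho,zeta} {eta} {delta}
rho-zeta (2): skip — zeta and rho already connected.
gamma-mu (5): add. Components now {gamma,mu,rho,zeta} {alpha} {eta} {delta}
alpha-rho (6): add. Components now {alpha,gamma,mu,rho,zeta} {eta} {delta}
mu-rho (9): skip — mu and rho already connected.
delta-eta (11): add. Components now {alpha,gamma,mu,rho,zeta} {delta,eta}
alpha-mu (14): skip — mu and alpha already connected.
mu-zeta (14): skip — mu and zeta already connected.
alpha-eta (17): add. Components now {alpha,delta,eta,gamma,mu,rho,zeta}
MST edges: gamma-zeta, gamma-rho, gamma-mu, alpha-rho, delta-eta, alpha-eta; total weight 1+2+5+6+11+17 = 42.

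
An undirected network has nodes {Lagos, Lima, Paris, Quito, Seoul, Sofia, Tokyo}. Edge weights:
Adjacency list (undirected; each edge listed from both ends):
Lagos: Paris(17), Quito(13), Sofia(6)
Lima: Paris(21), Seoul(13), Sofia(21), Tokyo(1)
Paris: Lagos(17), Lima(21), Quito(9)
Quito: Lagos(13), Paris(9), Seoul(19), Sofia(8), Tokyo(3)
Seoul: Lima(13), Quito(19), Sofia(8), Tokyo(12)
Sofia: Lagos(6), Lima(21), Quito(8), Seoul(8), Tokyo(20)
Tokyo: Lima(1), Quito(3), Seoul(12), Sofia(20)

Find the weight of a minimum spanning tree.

Sort edges by weight, then run Kruskal:
Lima—Tokyo (1): add. Components now {Paris} {Lima,Tokyo} {Lagos} {Quito} {Sofia} {Seoul}
Quito—Tokyo (3): add. Components now {Paris} {Lima,Quito,Tokyo} {Lagos} {Sofia} {Seoul}
Lagos—Sofia (6): add. Components now {Paris} {Lima,Quito,Tokyo} {Lagos,Sofia} {Seoul}
Quito—Sofia (8): add. Components now {Paris} {Lagos,Lima,Quito,Sofia,Tokyo} {Seoul}
Seoul—Sofia (8): add. Components now {Paris} {Lagos,Lima,Quito,Seoul,Sofia,Tokyo}
Paris—Quito (9): add. Components now {Lagos,Lima,Paris,Quito,Seoul,Sofia,Tokyo}
MST edges: Lima—Tokyo, Quito—Tokyo, Lagos—Sofia, Quito—Sofia, Seoul—Sofia, Paris—Quito; total weight 1+3+6+8+8+9 = 35.

35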